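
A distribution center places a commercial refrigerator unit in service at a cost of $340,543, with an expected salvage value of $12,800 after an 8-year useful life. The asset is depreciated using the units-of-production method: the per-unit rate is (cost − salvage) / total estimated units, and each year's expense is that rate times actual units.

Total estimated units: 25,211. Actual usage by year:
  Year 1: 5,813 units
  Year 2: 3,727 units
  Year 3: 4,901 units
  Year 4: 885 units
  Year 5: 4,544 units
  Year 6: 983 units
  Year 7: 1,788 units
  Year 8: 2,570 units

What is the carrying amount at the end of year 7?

$46,210

Depreciable base = $340,543 − $12,800 = $327,743.
Rate = $327,743 / 25,211 units = $13 per unit.
Year 1: 5,813 × $13 = $75,569. Book value $264,974.
Year 2: 3,727 × $13 = $48,451. Book value $216,523.
Year 3: 4,901 × $13 = $63,713. Book value $152,810.
Year 4: 885 × $13 = $11,505. Book value $141,305.
Year 5: 4,544 × $13 = $59,072. Book value $82,233.
Year 6: 983 × $13 = $12,779. Book value $69,454.
Year 7: 1,788 × $13 = $23,244. Book value $46,210.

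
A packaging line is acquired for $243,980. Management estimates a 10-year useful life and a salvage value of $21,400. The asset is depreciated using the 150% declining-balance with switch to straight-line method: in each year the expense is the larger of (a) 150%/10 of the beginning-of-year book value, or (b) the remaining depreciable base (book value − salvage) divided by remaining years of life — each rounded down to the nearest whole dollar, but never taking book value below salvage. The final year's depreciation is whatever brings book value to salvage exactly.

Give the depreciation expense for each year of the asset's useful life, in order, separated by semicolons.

Depreciable base = $243,980 − $21,400 = $222,580.
Year 1: DB = ⌊$243,980 × 150%/10⌋ = $36,597; SL = ⌊$222,580/10⌋ = $22,258 → take DB $36,597. Book value $207,383.
Year 2: DB = ⌊$207,383 × 150%/10⌋ = $31,107; SL = ⌊$185,983/9⌋ = $20,664 → take DB $31,107. Book value $176,276.
Year 3: DB = ⌊$176,276 × 150%/10⌋ = $26,441; SL = ⌊$154,876/8⌋ = $19,359 → take DB $26,441. Book value $149,835.
Year 4: DB = ⌊$149,835 × 150%/10⌋ = $22,475; SL = ⌊$128,435/7⌋ = $18,347 → take DB $22,475. Book value $127,360.
Year 5: DB = ⌊$127,360 × 150%/10⌋ = $19,104; SL = ⌊$105,960/6⌋ = $17,660 → take DB $19,104. Book value $108,256.
Year 6: DB = ⌊$108,256 × 150%/10⌋ = $16,238; SL = ⌊$86,856/5⌋ = $17,371 → take SL $17,371. Book value $90,885.
Year 7: DB = ⌊$90,885 × 150%/10⌋ = $13,632; SL = ⌊$69,485/4⌋ = $17,371 → take SL $17,371. Book value $73,514.
Year 8: DB = ⌊$73,514 × 150%/10⌋ = $11,027; SL = ⌊$52,114/3⌋ = $17,371 → take SL $17,371. Book value $56,143.
Year 9: DB = ⌊$56,143 × 150%/10⌋ = $8,421; SL = ⌊$34,743/2⌋ = $17,371 → take SL $17,371. Book value $38,772.
Year 10 (final): $38,772 − $21,400 = $17,372. Book value $21,400.

$36,597; $31,107; $26,441; $22,475; $19,104; $17,371; $17,371; $17,371; $17,371; $17,372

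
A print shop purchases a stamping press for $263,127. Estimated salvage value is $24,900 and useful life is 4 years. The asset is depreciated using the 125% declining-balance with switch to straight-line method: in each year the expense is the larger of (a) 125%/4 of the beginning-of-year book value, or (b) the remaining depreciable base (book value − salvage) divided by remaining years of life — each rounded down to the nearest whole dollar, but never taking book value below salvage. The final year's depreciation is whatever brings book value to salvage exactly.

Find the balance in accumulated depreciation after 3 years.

$188,492

Depreciable base = $263,127 − $24,900 = $238,227.
Year 1: DB = ⌊$263,127 × 125%/4⌋ = $82,227; SL = ⌊$238,227/4⌋ = $59,556 → take DB $82,227. Book value $180,900.
Year 2: DB = ⌊$180,900 × 125%/4⌋ = $56,531; SL = ⌊$156,000/3⌋ = $52,000 → take DB $56,531. Book value $124,369.
Year 3: DB = ⌊$124,369 × 125%/4⌋ = $38,865; SL = ⌊$99,469/2⌋ = $49,734 → take SL $49,734. Book value $74,635.
Accumulated through year 3 = $263,127 − $74,635 = $188,492.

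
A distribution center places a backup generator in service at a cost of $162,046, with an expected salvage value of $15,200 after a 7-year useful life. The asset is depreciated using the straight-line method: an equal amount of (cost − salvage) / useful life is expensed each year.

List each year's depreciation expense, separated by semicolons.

Depreciable base = $162,046 − $15,200 = $146,846.
Annual expense = $146,846 / 7 = $20,978.
End of year 1: book value $141,068.
End of year 2: book value $120,090.
End of year 3: book value $99,112.
End of year 4: book value $78,134.
End of year 5: book value $57,156.
End of year 6: book value $36,178.
End of year 7: book value $15,200.

$20,978; $20,978; $20,978; $20,978; $20,978; $20,978; $20,978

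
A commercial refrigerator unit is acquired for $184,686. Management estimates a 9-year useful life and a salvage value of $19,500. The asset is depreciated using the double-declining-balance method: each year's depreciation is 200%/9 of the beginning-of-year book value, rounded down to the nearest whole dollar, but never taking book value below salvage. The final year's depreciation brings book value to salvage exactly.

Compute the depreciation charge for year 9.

$5,235

Depreciable base = $184,686 − $19,500 = $165,186.
Year 1: ⌊$184,686 × 200%/9⌋ = $41,041. Book value $143,645.
Year 2: ⌊$143,645 × 200%/9⌋ = $31,921. Book value $111,724.
Year 3: ⌊$111,724 × 200%/9⌋ = $24,827. Book value $86,897.
Year 4: ⌊$86,897 × 200%/9⌋ = $19,310. Book value $67,587.
Year 5: ⌊$67,587 × 200%/9⌋ = $15,019. Book value $52,568.
Year 6: ⌊$52,568 × 200%/9⌋ = $11,681. Book value $40,887.
Year 7: ⌊$40,887 × 200%/9⌋ = $9,086. Book value $31,801.
Year 8: ⌊$31,801 × 200%/9⌋ = $7,066. Book value $24,735.
Year 9 (final): $24,735 − $19,500 = $5,235. Book value $19,500.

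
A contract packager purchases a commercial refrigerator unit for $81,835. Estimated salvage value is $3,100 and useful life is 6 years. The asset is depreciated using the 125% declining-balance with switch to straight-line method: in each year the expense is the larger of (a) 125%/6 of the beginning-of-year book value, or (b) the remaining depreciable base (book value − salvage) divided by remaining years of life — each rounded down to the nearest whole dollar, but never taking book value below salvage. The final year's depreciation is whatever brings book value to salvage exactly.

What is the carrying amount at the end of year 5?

Depreciable base = $81,835 − $3,100 = $78,735.
Year 1: DB = ⌊$81,835 × 125%/6⌋ = $17,048; SL = ⌊$78,735/6⌋ = $13,122 → take DB $17,048. Book value $64,787.
Year 2: DB = ⌊$64,787 × 125%/6⌋ = $13,497; SL = ⌊$61,687/5⌋ = $12,337 → take DB $13,497. Book value $51,290.
Year 3: DB = ⌊$51,290 × 125%/6⌋ = $10,685; SL = ⌊$48,190/4⌋ = $12,047 → take SL $12,047. Book value $39,243.
Year 4: DB = ⌊$39,243 × 125%/6⌋ = $8,175; SL = ⌊$36,143/3⌋ = $12,047 → take SL $12,047. Book value $27,196.
Year 5: DB = ⌊$27,196 × 125%/6⌋ = $5,665; SL = ⌊$24,096/2⌋ = $12,048 → take SL $12,048. Book value $15,148.

$15,148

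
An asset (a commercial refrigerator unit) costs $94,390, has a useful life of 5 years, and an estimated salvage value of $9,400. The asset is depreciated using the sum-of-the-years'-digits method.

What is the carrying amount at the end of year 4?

Depreciable base = $94,390 − $9,400 = $84,990.
Sum of the years' digits = 5+4+3+2+1 = 15.
Year 1: $84,990 × 5/15 = $28,330. Book value $66,060.
Year 2: $84,990 × 4/15 = $22,664. Book value $43,396.
Year 3: $84,990 × 3/15 = $16,998. Book value $26,398.
Year 4: $84,990 × 2/15 = $11,332. Book value $15,066.

$15,066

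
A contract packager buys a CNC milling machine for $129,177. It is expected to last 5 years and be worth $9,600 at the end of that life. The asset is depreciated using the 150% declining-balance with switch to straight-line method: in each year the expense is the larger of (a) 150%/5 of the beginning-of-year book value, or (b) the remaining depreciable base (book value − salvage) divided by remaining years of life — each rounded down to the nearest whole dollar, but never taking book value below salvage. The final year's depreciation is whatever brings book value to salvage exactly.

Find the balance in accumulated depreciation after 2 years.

Depreciable base = $129,177 − $9,600 = $119,577.
Year 1: DB = ⌊$129,177 × 150%/5⌋ = $38,753; SL = ⌊$119,577/5⌋ = $23,915 → take DB $38,753. Book value $90,424.
Year 2: DB = ⌊$90,424 × 150%/5⌋ = $27,127; SL = ⌊$80,824/4⌋ = $20,206 → take DB $27,127. Book value $63,297.
Accumulated through year 2 = $129,177 − $63,297 = $65,880.

$65,880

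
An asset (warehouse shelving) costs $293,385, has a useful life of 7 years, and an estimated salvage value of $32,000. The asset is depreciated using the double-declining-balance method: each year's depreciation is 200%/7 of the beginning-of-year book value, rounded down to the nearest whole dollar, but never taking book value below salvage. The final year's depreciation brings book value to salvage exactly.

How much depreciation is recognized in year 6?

Depreciable base = $293,385 − $32,000 = $261,385.
Year 1: ⌊$293,385 × 200%/7⌋ = $83,824. Book value $209,561.
Year 2: ⌊$209,561 × 200%/7⌋ = $59,874. Book value $149,687.
Year 3: ⌊$149,687 × 200%/7⌋ = $42,767. Book value $106,920.
Year 4: ⌊$106,920 × 200%/7⌋ = $30,548. Book value $76,372.
Year 5: ⌊$76,372 × 200%/7⌋ = $21,820. Book value $54,552.
Year 6: ⌊$54,552 × 200%/7⌋ = $15,586. Book value $38,966.

$15,586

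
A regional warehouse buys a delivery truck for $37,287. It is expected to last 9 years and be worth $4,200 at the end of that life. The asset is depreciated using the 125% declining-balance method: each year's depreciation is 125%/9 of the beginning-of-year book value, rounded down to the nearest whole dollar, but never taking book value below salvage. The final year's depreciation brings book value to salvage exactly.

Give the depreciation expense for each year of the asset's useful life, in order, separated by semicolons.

$5,178; $4,459; $3,840; $3,306; $2,847; $2,452; $2,111; $1,818; $7,076

Depreciable base = $37,287 − $4,200 = $33,087.
Year 1: ⌊$37,287 × 125%/9⌋ = $5,178. Book value $32,109.
Year 2: ⌊$32,109 × 125%/9⌋ = $4,459. Book value $27,650.
Year 3: ⌊$27,650 × 125%/9⌋ = $3,840. Book value $23,810.
Year 4: ⌊$23,810 × 125%/9⌋ = $3,306. Book value $20,504.
Year 5: ⌊$20,504 × 125%/9⌋ = $2,847. Book value $17,657.
Year 6: ⌊$17,657 × 125%/9⌋ = $2,452. Book value $15,205.
Year 7: ⌊$15,205 × 125%/9⌋ = $2,111. Book value $13,094.
Year 8: ⌊$13,094 × 125%/9⌋ = $1,818. Book value $11,276.
Year 9 (final): $11,276 − $4,200 = $7,076. Book value $4,200.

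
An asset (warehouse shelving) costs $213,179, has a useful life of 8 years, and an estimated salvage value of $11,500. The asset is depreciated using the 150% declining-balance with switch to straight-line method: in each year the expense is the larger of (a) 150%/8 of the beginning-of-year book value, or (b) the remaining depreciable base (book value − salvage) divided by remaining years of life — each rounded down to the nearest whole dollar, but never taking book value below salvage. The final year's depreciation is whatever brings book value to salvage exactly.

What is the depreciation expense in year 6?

$20,351

Depreciable base = $213,179 − $11,500 = $201,679.
Year 1: DB = ⌊$213,179 × 150%/8⌋ = $39,971; SL = ⌊$201,679/8⌋ = $25,209 → take DB $39,971. Book value $173,208.
Year 2: DB = ⌊$173,208 × 150%/8⌋ = $32,476; SL = ⌊$161,708/7⌋ = $23,101 → take DB $32,476. Book value $140,732.
Year 3: DB = ⌊$140,732 × 150%/8⌋ = $26,387; SL = ⌊$129,232/6⌋ = $21,538 → take DB $26,387. Book value $114,345.
Year 4: DB = ⌊$114,345 × 150%/8⌋ = $21,439; SL = ⌊$102,845/5⌋ = $20,569 → take DB $21,439. Book value $92,906.
Year 5: DB = ⌊$92,906 × 150%/8⌋ = $17,419; SL = ⌊$81,406/4⌋ = $20,351 → take SL $20,351. Book value $72,555.
Year 6: DB = ⌊$72,555 × 150%/8⌋ = $13,604; SL = ⌊$61,055/3⌋ = $20,351 → take SL $20,351. Book value $52,204.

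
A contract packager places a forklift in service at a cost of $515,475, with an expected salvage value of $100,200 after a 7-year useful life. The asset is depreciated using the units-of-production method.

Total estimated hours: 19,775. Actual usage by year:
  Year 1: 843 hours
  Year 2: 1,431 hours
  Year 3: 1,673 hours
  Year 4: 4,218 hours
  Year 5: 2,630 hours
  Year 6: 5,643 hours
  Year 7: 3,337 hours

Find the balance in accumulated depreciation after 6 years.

$345,198

Depreciable base = $515,475 − $100,200 = $415,275.
Rate = $415,275 / 19,775 hours = $21 per hour.
Year 1: 843 × $21 = $17,703. Book value $497,772.
Year 2: 1,431 × $21 = $30,051. Book value $467,721.
Year 3: 1,673 × $21 = $35,133. Book value $432,588.
Year 4: 4,218 × $21 = $88,578. Book value $344,010.
Year 5: 2,630 × $21 = $55,230. Book value $288,780.
Year 6: 5,643 × $21 = $118,503. Book value $170,277.
Accumulated through year 6 = $515,475 − $170,277 = $345,198.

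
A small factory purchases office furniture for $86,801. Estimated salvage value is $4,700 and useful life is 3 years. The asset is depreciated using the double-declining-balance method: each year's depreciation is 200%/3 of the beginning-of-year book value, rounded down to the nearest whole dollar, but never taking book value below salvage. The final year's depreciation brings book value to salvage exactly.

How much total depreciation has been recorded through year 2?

$77,156

Depreciable base = $86,801 − $4,700 = $82,101.
Year 1: ⌊$86,801 × 200%/3⌋ = $57,867. Book value $28,934.
Year 2: ⌊$28,934 × 200%/3⌋ = $19,289. Book value $9,645.
Accumulated through year 2 = $86,801 − $9,645 = $77,156.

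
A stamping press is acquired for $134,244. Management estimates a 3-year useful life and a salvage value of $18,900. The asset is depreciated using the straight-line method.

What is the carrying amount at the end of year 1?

$95,796

Depreciable base = $134,244 − $18,900 = $115,344.
Annual expense = $115,344 / 3 = $38,448.
End of year 1: book value $95,796.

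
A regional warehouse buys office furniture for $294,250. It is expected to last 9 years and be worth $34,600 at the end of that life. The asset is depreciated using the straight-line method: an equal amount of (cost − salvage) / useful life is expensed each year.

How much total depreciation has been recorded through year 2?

Depreciable base = $294,250 − $34,600 = $259,650.
Annual expense = $259,650 / 9 = $28,850.
End of year 1: book value $265,400.
End of year 2: book value $236,550.
Accumulated through year 2 = $294,250 − $236,550 = $57,700.

$57,700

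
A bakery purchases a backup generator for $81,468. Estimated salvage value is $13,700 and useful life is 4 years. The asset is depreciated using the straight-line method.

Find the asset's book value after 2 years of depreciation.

Depreciable base = $81,468 − $13,700 = $67,768.
Annual expense = $67,768 / 4 = $16,942.
End of year 1: book value $64,526.
End of year 2: book value $47,584.

$47,584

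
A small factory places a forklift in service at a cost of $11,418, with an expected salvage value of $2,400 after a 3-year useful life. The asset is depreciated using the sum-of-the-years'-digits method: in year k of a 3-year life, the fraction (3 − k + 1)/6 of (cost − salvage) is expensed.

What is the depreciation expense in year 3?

$1,503

Depreciable base = $11,418 − $2,400 = $9,018.
Sum of the years' digits = 3+2+1 = 6.
Year 1: $9,018 × 3/6 = $4,509. Book value $6,909.
Year 2: $9,018 × 2/6 = $3,006. Book value $3,903.
Year 3: $9,018 × 1/6 = $1,503. Book value $2,400.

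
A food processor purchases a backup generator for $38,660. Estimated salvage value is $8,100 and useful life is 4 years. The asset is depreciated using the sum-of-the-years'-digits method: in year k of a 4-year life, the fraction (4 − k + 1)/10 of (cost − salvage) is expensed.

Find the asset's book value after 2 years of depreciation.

$17,268

Depreciable base = $38,660 − $8,100 = $30,560.
Sum of the years' digits = 4+3+2+1 = 10.
Year 1: $30,560 × 4/10 = $12,224. Book value $26,436.
Year 2: $30,560 × 3/10 = $9,168. Book value $17,268.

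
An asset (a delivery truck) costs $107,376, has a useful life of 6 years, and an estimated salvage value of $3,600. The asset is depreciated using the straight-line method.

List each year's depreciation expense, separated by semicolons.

Depreciable base = $107,376 − $3,600 = $103,776.
Annual expense = $103,776 / 6 = $17,296.
End of year 1: book value $90,080.
End of year 2: book value $72,784.
End of year 3: book value $55,488.
End of year 4: book value $38,192.
End of year 5: book value $20,896.
End of year 6: book value $3,600.

$17,296; $17,296; $17,296; $17,296; $17,296; $17,296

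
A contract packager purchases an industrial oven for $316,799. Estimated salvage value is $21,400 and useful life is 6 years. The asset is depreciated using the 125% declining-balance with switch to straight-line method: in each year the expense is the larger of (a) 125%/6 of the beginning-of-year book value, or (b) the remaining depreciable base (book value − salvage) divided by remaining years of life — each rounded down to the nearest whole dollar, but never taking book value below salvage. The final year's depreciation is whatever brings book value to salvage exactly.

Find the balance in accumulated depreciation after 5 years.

$251,111

Depreciable base = $316,799 − $21,400 = $295,399.
Year 1: DB = ⌊$316,799 × 125%/6⌋ = $65,999; SL = ⌊$295,399/6⌋ = $49,233 → take DB $65,999. Book value $250,800.
Year 2: DB = ⌊$250,800 × 125%/6⌋ = $52,250; SL = ⌊$229,400/5⌋ = $45,880 → take DB $52,250. Book value $198,550.
Year 3: DB = ⌊$198,550 × 125%/6⌋ = $41,364; SL = ⌊$177,150/4⌋ = $44,287 → take SL $44,287. Book value $154,263.
Year 4: DB = ⌊$154,263 × 125%/6⌋ = $32,138; SL = ⌊$132,863/3⌋ = $44,287 → take SL $44,287. Book value $109,976.
Year 5: DB = ⌊$109,976 × 125%/6⌋ = $22,911; SL = ⌊$88,576/2⌋ = $44,288 → take SL $44,288. Book value $65,688.
Accumulated through year 5 = $316,799 − $65,688 = $251,111.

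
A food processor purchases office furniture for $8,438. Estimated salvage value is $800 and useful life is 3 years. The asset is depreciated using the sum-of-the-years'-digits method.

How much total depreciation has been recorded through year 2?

Depreciable base = $8,438 − $800 = $7,638.
Sum of the years' digits = 3+2+1 = 6.
Year 1: $7,638 × 3/6 = $3,819. Book value $4,619.
Year 2: $7,638 × 2/6 = $2,546. Book value $2,073.
Accumulated through year 2 = $8,438 − $2,073 = $6,365.

$6,365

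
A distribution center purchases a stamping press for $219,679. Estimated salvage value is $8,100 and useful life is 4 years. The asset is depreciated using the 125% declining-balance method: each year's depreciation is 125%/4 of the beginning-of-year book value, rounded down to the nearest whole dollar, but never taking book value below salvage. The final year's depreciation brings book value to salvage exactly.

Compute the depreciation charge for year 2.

$47,196

Depreciable base = $219,679 − $8,100 = $211,579.
Year 1: ⌊$219,679 × 125%/4⌋ = $68,649. Book value $151,030.
Year 2: ⌊$151,030 × 125%/4⌋ = $47,196. Book value $103,834.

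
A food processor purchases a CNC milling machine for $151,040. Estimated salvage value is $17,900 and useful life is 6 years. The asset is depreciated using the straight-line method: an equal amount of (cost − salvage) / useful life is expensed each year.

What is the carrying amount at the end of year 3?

$84,470

Depreciable base = $151,040 − $17,900 = $133,140.
Annual expense = $133,140 / 6 = $22,190.
End of year 1: book value $128,850.
End of year 2: book value $106,660.
End of year 3: book value $84,470.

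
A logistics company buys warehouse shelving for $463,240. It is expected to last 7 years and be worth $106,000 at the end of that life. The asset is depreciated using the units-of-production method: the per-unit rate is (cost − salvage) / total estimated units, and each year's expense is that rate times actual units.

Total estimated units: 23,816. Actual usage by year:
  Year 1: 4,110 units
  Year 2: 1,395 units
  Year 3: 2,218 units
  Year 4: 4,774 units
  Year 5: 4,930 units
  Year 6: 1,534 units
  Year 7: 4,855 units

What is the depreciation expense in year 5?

$73,950

Depreciable base = $463,240 − $106,000 = $357,240.
Rate = $357,240 / 23,816 units = $15 per unit.
Year 1: 4,110 × $15 = $61,650. Book value $401,590.
Year 2: 1,395 × $15 = $20,925. Book value $380,665.
Year 3: 2,218 × $15 = $33,270. Book value $347,395.
Year 4: 4,774 × $15 = $71,610. Book value $275,785.
Year 5: 4,930 × $15 = $73,950. Book value $201,835.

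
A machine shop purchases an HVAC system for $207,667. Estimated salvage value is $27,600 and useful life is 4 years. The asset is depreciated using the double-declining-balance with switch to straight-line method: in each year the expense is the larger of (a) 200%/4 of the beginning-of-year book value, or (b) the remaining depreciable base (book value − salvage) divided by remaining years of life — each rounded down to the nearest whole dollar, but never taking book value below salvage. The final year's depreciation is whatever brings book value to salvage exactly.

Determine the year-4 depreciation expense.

Depreciable base = $207,667 − $27,600 = $180,067.
Year 1: DB = ⌊$207,667 × 200%/4⌋ = $103,833; SL = ⌊$180,067/4⌋ = $45,016 → take DB $103,833. Book value $103,834.
Year 2: DB = ⌊$103,834 × 200%/4⌋ = $51,917; SL = ⌊$76,234/3⌋ = $25,411 → take DB $51,917. Book value $51,917.
Year 3: DB = ⌊$51,917 × 200%/4⌋ = $25,958; SL = ⌊$24,317/2⌋ = $12,158 → take DB $25,958, capped at $24,317. Book value $27,600.
Year 4 (final): $27,600 − $27,600 = $0. Book value $27,600.

$0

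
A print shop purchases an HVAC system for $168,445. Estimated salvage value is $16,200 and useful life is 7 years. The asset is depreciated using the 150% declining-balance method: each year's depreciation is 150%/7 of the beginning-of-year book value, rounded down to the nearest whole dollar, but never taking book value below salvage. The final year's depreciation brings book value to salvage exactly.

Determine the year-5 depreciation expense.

$13,756

Depreciable base = $168,445 − $16,200 = $152,245.
Year 1: ⌊$168,445 × 150%/7⌋ = $36,095. Book value $132,350.
Year 2: ⌊$132,350 × 150%/7⌋ = $28,360. Book value $103,990.
Year 3: ⌊$103,990 × 150%/7⌋ = $22,283. Book value $81,707.
Year 4: ⌊$81,707 × 150%/7⌋ = $17,508. Book value $64,199.
Year 5: ⌊$64,199 × 150%/7⌋ = $13,756. Book value $50,443.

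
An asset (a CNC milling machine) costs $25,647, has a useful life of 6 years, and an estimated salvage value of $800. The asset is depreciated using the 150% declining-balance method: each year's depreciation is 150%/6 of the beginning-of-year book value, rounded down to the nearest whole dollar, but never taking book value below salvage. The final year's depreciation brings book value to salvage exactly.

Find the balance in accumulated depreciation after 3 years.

$14,826

Depreciable base = $25,647 − $800 = $24,847.
Year 1: ⌊$25,647 × 150%/6⌋ = $6,411. Book value $19,236.
Year 2: ⌊$19,236 × 150%/6⌋ = $4,809. Book value $14,427.
Year 3: ⌊$14,427 × 150%/6⌋ = $3,606. Book value $10,821.
Accumulated through year 3 = $25,647 − $10,821 = $14,826.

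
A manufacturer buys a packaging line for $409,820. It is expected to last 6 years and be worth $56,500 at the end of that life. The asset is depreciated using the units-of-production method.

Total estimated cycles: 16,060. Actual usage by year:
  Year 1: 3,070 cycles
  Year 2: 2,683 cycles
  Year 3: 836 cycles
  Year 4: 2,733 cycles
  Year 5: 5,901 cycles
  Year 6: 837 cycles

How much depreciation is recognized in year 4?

$60,126

Depreciable base = $409,820 − $56,500 = $353,320.
Rate = $353,320 / 16,060 cycles = $22 per cycle.
Year 1: 3,070 × $22 = $67,540. Book value $342,280.
Year 2: 2,683 × $22 = $59,026. Book value $283,254.
Year 3: 836 × $22 = $18,392. Book value $264,862.
Year 4: 2,733 × $22 = $60,126. Book value $204,736.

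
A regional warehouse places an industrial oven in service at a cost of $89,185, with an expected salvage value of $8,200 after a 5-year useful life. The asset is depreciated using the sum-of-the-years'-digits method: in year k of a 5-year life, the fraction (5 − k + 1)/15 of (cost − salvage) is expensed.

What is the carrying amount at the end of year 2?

Depreciable base = $89,185 − $8,200 = $80,985.
Sum of the years' digits = 5+4+3+2+1 = 15.
Year 1: $80,985 × 5/15 = $26,995. Book value $62,190.
Year 2: $80,985 × 4/15 = $21,596. Book value $40,594.

$40,594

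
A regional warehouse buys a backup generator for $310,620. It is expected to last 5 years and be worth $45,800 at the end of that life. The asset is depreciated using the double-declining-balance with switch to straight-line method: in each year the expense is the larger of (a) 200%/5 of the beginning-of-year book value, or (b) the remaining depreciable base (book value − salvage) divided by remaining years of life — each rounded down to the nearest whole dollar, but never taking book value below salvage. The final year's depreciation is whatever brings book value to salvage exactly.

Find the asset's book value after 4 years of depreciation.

$45,800

Depreciable base = $310,620 − $45,800 = $264,820.
Year 1: DB = ⌊$310,620 × 200%/5⌋ = $124,248; SL = ⌊$264,820/5⌋ = $52,964 → take DB $124,248. Book value $186,372.
Year 2: DB = ⌊$186,372 × 200%/5⌋ = $74,548; SL = ⌊$140,572/4⌋ = $35,143 → take DB $74,548. Book value $111,824.
Year 3: DB = ⌊$111,824 × 200%/5⌋ = $44,729; SL = ⌊$66,024/3⌋ = $22,008 → take DB $44,729. Book value $67,095.
Year 4: DB = ⌊$67,095 × 200%/5⌋ = $26,838; SL = ⌊$21,295/2⌋ = $10,647 → take DB $26,838, capped at $21,295. Book value $45,800.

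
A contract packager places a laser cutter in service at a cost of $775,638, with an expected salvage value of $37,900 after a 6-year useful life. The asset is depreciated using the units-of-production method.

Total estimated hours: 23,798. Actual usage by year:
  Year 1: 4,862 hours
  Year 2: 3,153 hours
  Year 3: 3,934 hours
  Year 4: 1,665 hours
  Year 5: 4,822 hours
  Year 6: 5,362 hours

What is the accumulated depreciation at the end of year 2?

Depreciable base = $775,638 − $37,900 = $737,738.
Rate = $737,738 / 23,798 hours = $31 per hour.
Year 1: 4,862 × $31 = $150,722. Book value $624,916.
Year 2: 3,153 × $31 = $97,743. Book value $527,173.
Accumulated through year 2 = $775,638 − $527,173 = $248,465.

$248,465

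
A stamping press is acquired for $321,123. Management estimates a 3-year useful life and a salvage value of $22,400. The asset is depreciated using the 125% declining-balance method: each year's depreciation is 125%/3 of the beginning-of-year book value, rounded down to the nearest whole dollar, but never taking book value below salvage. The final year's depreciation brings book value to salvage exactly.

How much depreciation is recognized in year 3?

Depreciable base = $321,123 − $22,400 = $298,723.
Year 1: ⌊$321,123 × 125%/3⌋ = $133,801. Book value $187,322.
Year 2: ⌊$187,322 × 125%/3⌋ = $78,050. Book value $109,272.
Year 3 (final): $109,272 − $22,400 = $86,872. Book value $22,400.

$86,872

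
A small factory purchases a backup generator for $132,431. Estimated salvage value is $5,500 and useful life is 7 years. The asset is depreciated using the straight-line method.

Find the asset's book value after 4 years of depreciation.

$59,899

Depreciable base = $132,431 − $5,500 = $126,931.
Annual expense = $126,931 / 7 = $18,133.
End of year 1: book value $114,298.
End of year 2: book value $96,165.
End of year 3: book value $78,032.
End of year 4: book value $59,899.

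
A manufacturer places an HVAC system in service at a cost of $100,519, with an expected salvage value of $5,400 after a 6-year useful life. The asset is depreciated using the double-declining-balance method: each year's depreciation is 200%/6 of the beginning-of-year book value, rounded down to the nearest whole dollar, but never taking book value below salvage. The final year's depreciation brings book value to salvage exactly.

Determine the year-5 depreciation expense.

$6,618

Depreciable base = $100,519 − $5,400 = $95,119.
Year 1: ⌊$100,519 × 200%/6⌋ = $33,506. Book value $67,013.
Year 2: ⌊$67,013 × 200%/6⌋ = $22,337. Book value $44,676.
Year 3: ⌊$44,676 × 200%/6⌋ = $14,892. Book value $29,784.
Year 4: ⌊$29,784 × 200%/6⌋ = $9,928. Book value $19,856.
Year 5: ⌊$19,856 × 200%/6⌋ = $6,618. Book value $13,238.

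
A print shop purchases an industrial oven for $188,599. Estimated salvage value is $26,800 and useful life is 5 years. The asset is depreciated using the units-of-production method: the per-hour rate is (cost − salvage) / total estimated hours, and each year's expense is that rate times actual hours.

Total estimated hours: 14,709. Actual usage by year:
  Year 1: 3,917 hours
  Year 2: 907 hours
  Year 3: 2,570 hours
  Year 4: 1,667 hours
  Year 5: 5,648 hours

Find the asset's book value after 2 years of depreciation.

Depreciable base = $188,599 − $26,800 = $161,799.
Rate = $161,799 / 14,709 hours = $11 per hour.
Year 1: 3,917 × $11 = $43,087. Book value $145,512.
Year 2: 907 × $11 = $9,977. Book value $135,535.

$135,535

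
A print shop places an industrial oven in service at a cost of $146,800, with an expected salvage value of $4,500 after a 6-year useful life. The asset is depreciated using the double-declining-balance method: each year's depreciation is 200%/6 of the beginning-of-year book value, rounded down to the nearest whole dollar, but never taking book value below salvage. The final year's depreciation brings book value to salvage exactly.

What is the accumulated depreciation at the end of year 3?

$103,303

Depreciable base = $146,800 − $4,500 = $142,300.
Year 1: ⌊$146,800 × 200%/6⌋ = $48,933. Book value $97,867.
Year 2: ⌊$97,867 × 200%/6⌋ = $32,622. Book value $65,245.
Year 3: ⌊$65,245 × 200%/6⌋ = $21,748. Book value $43,497.
Accumulated through year 3 = $146,800 − $43,497 = $103,303.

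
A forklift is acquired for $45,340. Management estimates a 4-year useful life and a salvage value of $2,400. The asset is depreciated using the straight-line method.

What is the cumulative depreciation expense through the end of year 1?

Depreciable base = $45,340 − $2,400 = $42,940.
Annual expense = $42,940 / 4 = $10,735.
End of year 1: book value $34,605.
Accumulated through year 1 = $45,340 − $34,605 = $10,735.

$10,735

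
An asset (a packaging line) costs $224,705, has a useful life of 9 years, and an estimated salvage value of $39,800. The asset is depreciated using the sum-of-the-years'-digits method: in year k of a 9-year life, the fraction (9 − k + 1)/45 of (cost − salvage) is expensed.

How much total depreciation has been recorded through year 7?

$172,578

Depreciable base = $224,705 − $39,800 = $184,905.
Sum of the years' digits = 9+8+7+6+5+4+3+2+1 = 45.
Year 1: $184,905 × 9/45 = $36,981. Book value $187,724.
Year 2: $184,905 × 8/45 = $32,872. Book value $154,852.
Year 3: $184,905 × 7/45 = $28,763. Book value $126,089.
Year 4: $184,905 × 6/45 = $24,654. Book value $101,435.
Year 5: $184,905 × 5/45 = $20,545. Book value $80,890.
Year 6: $184,905 × 4/45 = $16,436. Book value $64,454.
Year 7: $184,905 × 3/45 = $12,327. Book value $52,127.
Accumulated through year 7 = $224,705 − $52,127 = $172,578.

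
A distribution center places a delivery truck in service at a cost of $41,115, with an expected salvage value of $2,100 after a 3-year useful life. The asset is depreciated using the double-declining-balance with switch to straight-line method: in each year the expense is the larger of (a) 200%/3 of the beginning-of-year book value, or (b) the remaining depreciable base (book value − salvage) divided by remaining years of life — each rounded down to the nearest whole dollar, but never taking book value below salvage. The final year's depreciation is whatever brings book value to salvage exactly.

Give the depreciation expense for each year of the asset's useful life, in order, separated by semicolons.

$27,410; $9,136; $2,469

Depreciable base = $41,115 − $2,100 = $39,015.
Year 1: DB = ⌊$41,115 × 200%/3⌋ = $27,410; SL = ⌊$39,015/3⌋ = $13,005 → take DB $27,410. Book value $13,705.
Year 2: DB = ⌊$13,705 × 200%/3⌋ = $9,136; SL = ⌊$11,605/2⌋ = $5,802 → take DB $9,136. Book value $4,569.
Year 3 (final): $4,569 − $2,100 = $2,469. Book value $2,100.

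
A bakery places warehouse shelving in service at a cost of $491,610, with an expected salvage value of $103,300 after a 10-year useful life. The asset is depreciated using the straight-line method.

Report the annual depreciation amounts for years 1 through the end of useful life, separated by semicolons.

$38,831; $38,831; $38,831; $38,831; $38,831; $38,831; $38,831; $38,831; $38,831; $38,831

Depreciable base = $491,610 − $103,300 = $388,310.
Annual expense = $388,310 / 10 = $38,831.
End of year 1: book value $452,779.
End of year 2: book value $413,948.
End of year 3: book value $375,117.
End of year 4: book value $336,286.
End of year 5: book value $297,455.
End of year 6: book value $258,624.
End of year 7: book value $219,793.
End of year 8: book value $180,962.
End of year 9: book value $142,131.
End of year 10: book value $103,300.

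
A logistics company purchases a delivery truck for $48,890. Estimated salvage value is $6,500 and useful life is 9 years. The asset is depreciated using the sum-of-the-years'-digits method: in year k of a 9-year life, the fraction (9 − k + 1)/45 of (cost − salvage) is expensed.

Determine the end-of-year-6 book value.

Depreciable base = $48,890 − $6,500 = $42,390.
Sum of the years' digits = 9+8+7+6+5+4+3+2+1 = 45.
Year 1: $42,390 × 9/45 = $8,478. Book value $40,412.
Year 2: $42,390 × 8/45 = $7,536. Book value $32,876.
Year 3: $42,390 × 7/45 = $6,594. Book value $26,282.
Year 4: $42,390 × 6/45 = $5,652. Book value $20,630.
Year 5: $42,390 × 5/45 = $4,710. Book value $15,920.
Year 6: $42,390 × 4/45 = $3,768. Book value $12,152.

$12,152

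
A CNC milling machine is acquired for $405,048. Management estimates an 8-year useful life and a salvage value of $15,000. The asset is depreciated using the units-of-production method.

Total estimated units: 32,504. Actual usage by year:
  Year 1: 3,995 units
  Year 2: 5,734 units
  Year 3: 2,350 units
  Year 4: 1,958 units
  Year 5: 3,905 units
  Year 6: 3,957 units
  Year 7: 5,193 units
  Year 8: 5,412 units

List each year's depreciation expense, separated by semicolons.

Depreciable base = $405,048 − $15,000 = $390,048.
Rate = $390,048 / 32,504 units = $12 per unit.
Year 1: 3,995 × $12 = $47,940. Book value $357,108.
Year 2: 5,734 × $12 = $68,808. Book value $288,300.
Year 3: 2,350 × $12 = $28,200. Book value $260,100.
Year 4: 1,958 × $12 = $23,496. Book value $236,604.
Year 5: 3,905 × $12 = $46,860. Book value $189,744.
Year 6: 3,957 × $12 = $47,484. Book value $142,260.
Year 7: 5,193 × $12 = $62,316. Book value $79,944.
Year 8: 5,412 × $12 = $64,944. Book value $15,000.

$47,940; $68,808; $28,200; $23,496; $46,860; $47,484; $62,316; $64,944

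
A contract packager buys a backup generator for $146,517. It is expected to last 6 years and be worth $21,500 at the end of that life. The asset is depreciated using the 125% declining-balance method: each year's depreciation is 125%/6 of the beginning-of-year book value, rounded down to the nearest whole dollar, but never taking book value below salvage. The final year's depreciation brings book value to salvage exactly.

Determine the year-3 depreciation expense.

Depreciable base = $146,517 − $21,500 = $125,017.
Year 1: ⌊$146,517 × 125%/6⌋ = $30,524. Book value $115,993.
Year 2: ⌊$115,993 × 125%/6⌋ = $24,165. Book value $91,828.
Year 3: ⌊$91,828 × 125%/6⌋ = $19,130. Book value $72,698.

$19,130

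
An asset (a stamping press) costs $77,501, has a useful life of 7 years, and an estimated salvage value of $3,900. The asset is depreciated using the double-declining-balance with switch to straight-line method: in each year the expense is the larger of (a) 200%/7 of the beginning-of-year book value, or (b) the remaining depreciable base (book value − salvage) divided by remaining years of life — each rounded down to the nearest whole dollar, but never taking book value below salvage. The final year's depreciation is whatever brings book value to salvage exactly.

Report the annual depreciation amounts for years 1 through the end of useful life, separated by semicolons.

Depreciable base = $77,501 − $3,900 = $73,601.
Year 1: DB = ⌊$77,501 × 200%/7⌋ = $22,143; SL = ⌊$73,601/7⌋ = $10,514 → take DB $22,143. Book value $55,358.
Year 2: DB = ⌊$55,358 × 200%/7⌋ = $15,816; SL = ⌊$51,458/6⌋ = $8,576 → take DB $15,816. Book value $39,542.
Year 3: DB = ⌊$39,542 × 200%/7⌋ = $11,297; SL = ⌊$35,642/5⌋ = $7,128 → take DB $11,297. Book value $28,245.
Year 4: DB = ⌊$28,245 × 200%/7⌋ = $8,070; SL = ⌊$24,345/4⌋ = $6,086 → take DB $8,070. Book value $20,175.
Year 5: DB = ⌊$20,175 × 200%/7⌋ = $5,764; SL = ⌊$16,275/3⌋ = $5,425 → take DB $5,764. Book value $14,411.
Year 6: DB = ⌊$14,411 × 200%/7⌋ = $4,117; SL = ⌊$10,511/2⌋ = $5,255 → take SL $5,255. Book value $9,156.
Year 7 (final): $9,156 − $3,900 = $5,256. Book value $3,900.

$22,143; $15,816; $11,297; $8,070; $5,764; $5,255; $5,256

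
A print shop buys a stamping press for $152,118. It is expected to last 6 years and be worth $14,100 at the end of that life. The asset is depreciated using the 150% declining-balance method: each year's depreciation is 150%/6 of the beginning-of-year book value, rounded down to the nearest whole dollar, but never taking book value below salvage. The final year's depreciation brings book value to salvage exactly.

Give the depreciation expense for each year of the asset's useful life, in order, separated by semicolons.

$38,029; $28,522; $21,391; $16,044; $12,033; $21,999

Depreciable base = $152,118 − $14,100 = $138,018.
Year 1: ⌊$152,118 × 150%/6⌋ = $38,029. Book value $114,089.
Year 2: ⌊$114,089 × 150%/6⌋ = $28,522. Book value $85,567.
Year 3: ⌊$85,567 × 150%/6⌋ = $21,391. Book value $64,176.
Year 4: ⌊$64,176 × 150%/6⌋ = $16,044. Book value $48,132.
Year 5: ⌊$48,132 × 150%/6⌋ = $12,033. Book value $36,099.
Year 6 (final): $36,099 − $14,100 = $21,999. Book value $14,100.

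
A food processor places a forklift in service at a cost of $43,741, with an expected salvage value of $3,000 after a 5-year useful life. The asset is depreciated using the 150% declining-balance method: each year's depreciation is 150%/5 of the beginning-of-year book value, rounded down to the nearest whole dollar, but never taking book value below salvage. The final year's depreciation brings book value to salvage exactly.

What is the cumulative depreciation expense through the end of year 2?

$22,307

Depreciable base = $43,741 − $3,000 = $40,741.
Year 1: ⌊$43,741 × 150%/5⌋ = $13,122. Book value $30,619.
Year 2: ⌊$30,619 × 150%/5⌋ = $9,185. Book value $21,434.
Accumulated through year 2 = $43,741 − $21,434 = $22,307.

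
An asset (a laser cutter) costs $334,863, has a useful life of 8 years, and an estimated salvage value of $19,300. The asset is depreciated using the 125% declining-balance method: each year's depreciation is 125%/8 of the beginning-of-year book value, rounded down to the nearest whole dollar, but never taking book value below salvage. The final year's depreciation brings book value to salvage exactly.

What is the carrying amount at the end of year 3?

Depreciable base = $334,863 − $19,300 = $315,563.
Year 1: ⌊$334,863 × 125%/8⌋ = $52,322. Book value $282,541.
Year 2: ⌊$282,541 × 125%/8⌋ = $44,147. Book value $238,394.
Year 3: ⌊$238,394 × 125%/8⌋ = $37,249. Book value $201,145.

$201,145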